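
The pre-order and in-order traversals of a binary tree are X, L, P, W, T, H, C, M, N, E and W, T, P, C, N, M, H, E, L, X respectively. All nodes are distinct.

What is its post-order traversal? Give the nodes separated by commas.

The first element of pre-order is the root; it splits in-order into left and right subtrees.
Root X: left subtree has 9 nodes {W, T, P, C, N, M, H, E, L}, right has 0 { }.
  Root L: left subtree has 8 nodes {W, T, P, C, N, M, H, E}, right has 0 { }.
    Root P: left subtree has 2 nodes {W, T}, right has 5 {C, N, M, H, E}.
      Root W: left subtree has 0 nodes { }, right has 1 {T}.
      Root H: left subtree has 3 nodes {C, N, M}, right has 1 {E}.
        Root C: left subtree has 0 nodes { }, right has 2 {N, M}.
          Root M: left subtree has 1 node {N}, right has 0 { }.

T, W, N, M, C, E, H, P, L, X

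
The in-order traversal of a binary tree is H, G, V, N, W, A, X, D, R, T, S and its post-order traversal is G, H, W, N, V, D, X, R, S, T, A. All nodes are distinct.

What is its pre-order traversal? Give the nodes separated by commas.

The last element of post-order is the root; it splits in-order into left and right subtrees.
Root A: left subtree has 5 nodes {H, G, V, N, W}, right has 5 {X, D, R, T, S}.
  Root V: left subtree has 2 nodes {H, G}, right has 2 {N, W}.
    Root H: left subtree has 0 nodes { }, right has 1 {G}.
    Root N: left subtree has 0 nodes { }, right has 1 {W}.
  Root T: left subtree has 3 nodes {X, D, R}, right has 1 {S}.
    Root R: left subtree has 2 nodes {X, D}, right has 0 { }.
      Root X: left subtree has 0 nodes { }, right has 1 {D}.

A, V, H, G, N, W, T, R, X, D, S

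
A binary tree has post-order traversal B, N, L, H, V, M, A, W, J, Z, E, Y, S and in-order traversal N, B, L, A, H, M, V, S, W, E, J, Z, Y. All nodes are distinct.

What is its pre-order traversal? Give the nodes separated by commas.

S, A, L, N, B, M, H, V, Y, E, W, Z, J

The last element of post-order is the root; it splits in-order into left and right subtrees.
Root S: left subtree has 7 nodes {N, B, L, A, H, M, V}, right has 5 {W, E, J, Z, Y}.
  Root A: left subtree has 3 nodes {N, B, L}, right has 3 {H, M, V}.
    Root L: left subtree has 2 nodes {N, B}, right has 0 { }.
      Root N: left subtree has 0 nodes { }, right has 1 {B}.
    Root M: left subtree has 1 node {H}, right has 1 {V}.
  Root Y: left subtree has 4 nodes {W, E, J, Z}, right has 0 { }.
    Root E: left subtree has 1 node {W}, right has 2 {J, Z}.
      Root Z: left subtree has 1 node {J}, right has 0 { }.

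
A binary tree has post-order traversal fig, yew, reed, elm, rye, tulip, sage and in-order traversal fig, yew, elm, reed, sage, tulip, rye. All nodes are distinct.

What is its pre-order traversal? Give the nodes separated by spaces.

sage elm yew fig reed tulip rye

The last element of post-order is the root; it splits in-order into left and right subtrees.
Root sage: left subtree has 4 nodes {fig, yew, elm, reed}, right has 2 {tulip, rye}.
  Root elm: left subtree has 2 nodes {fig, yew}, right has 1 {reed}.
    Root yew: left subtree has 1 node {fig}, right has 0 { }.
  Root tulip: left subtree has 0 nodes { }, right has 1 {rye}.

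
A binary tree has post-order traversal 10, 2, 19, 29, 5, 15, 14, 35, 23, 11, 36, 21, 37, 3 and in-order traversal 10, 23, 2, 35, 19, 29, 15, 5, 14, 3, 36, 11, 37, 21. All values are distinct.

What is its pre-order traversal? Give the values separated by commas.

3, 23, 10, 35, 2, 14, 15, 29, 19, 5, 37, 36, 11, 21

The last element of post-order is the root; it splits in-order into left and right subtrees.
Root 3: left subtree has 9 nodes {10, 23, 2, 35, 19, 29, 15, 5, 14}, right has 4 {36, 11, 37, 21}.
  Root 23: left subtree has 1 node {10}, right has 7 {2, 35, 19, 29, 15, 5, 14}.
    Root 35: left subtree has 1 node {2}, right has 5 {19, 29, 15, 5, 14}.
      Root 14: left subtree has 4 nodes {19, 29, 15, 5}, right has 0 { }.
        Root 15: left subtree has 2 nodes {19, 29}, right has 1 {5}.
          Root 29: left subtree has 1 node {19}, right has 0 { }.
  Root 37: left subtree has 2 nodes {36, 11}, right has 1 {21}.
    Root 36: left subtree has 0 nodes { }, right has 1 {11}.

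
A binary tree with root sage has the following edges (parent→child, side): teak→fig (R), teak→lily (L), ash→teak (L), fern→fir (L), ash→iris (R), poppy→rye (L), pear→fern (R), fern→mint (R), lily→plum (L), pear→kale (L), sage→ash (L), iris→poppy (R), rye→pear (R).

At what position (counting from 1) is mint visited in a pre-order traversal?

14

Pre-order visits the node, then its left subtree, then its right subtree.
Visit sage.
At sage: go left to ash.
  Visit ash.
  At ash: go left to teak.
    Visit teak.
    At teak: go left to lily.
      Visit lily.
      At lily: go left to plum.
        plum is a leaf — visit plum.
      At lily: no right child.
    At teak: go right to fig.
      fig is a leaf — visit fig.
  At ash: go right to iris.
    Visit iris.
    At iris: no left child.
    At iris: go right to poppy.
      Visit poppy.
      At poppy: go left to rye.
        Visit rye.
        At rye: no left child.
        At rye: go right to pear.
          Visit pear.
          At pear: go left to kale.
            kale is a leaf — visit kale.
          At pear: go right to fern.
            Visit fern.
            At fern: go left to fir.
              fir is a leaf — visit fir.
            At fern: go right to mint.
              mint is a leaf — visit mint.
      At poppy: no right child.
At sage: no right child.
Full pre-order sequence: sage, ash, teak, lily, plum, fig, iris, poppy, rye, pear, kale, fern, fir, mint.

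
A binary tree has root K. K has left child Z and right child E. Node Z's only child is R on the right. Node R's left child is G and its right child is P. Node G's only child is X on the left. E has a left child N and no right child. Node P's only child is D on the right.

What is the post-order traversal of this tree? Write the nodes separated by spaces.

X G D P R Z N E K

Post-order visits the left subtree, then the right subtree, then the node.
At K: go left to Z.
  At Z: no left child.
  At Z: go right to R.
    At R: go left to G.
      At G: go left to X.
        X is a leaf — visit X.
      At G: no right child.
      Visit G.
    At R: go right to P.
      At P: no left child.
      At P: go right to D.
        D is a leaf — visit D.
      Visit P.
    Visit R.
  Visit Z.
At K: go right to E.
  At E: go left to N.
    N is a leaf — visit N.
  At E: no right child.
  Visit E.
Visit K.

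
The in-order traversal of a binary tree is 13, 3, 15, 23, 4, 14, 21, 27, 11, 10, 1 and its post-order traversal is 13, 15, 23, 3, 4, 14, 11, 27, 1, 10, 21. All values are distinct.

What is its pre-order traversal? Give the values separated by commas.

21, 14, 4, 3, 13, 23, 15, 10, 27, 11, 1

The last element of post-order is the root; it splits in-order into left and right subtrees.
Root 21: left subtree has 6 nodes {13, 3, 15, 23, 4, 14}, right has 4 {27, 11, 10, 1}.
  Root 14: left subtree has 5 nodes {13, 3, 15, 23, 4}, right has 0 { }.
    Root 4: left subtree has 4 nodes {13, 3, 15, 23}, right has 0 { }.
      Root 3: left subtree has 1 node {13}, right has 2 {15, 23}.
        Root 23: left subtree has 1 node {15}, right has 0 { }.
  Root 10: left subtree has 2 nodes {27, 11}, right has 1 {1}.
    Root 27: left subtree has 0 nodes { }, right has 1 {11}.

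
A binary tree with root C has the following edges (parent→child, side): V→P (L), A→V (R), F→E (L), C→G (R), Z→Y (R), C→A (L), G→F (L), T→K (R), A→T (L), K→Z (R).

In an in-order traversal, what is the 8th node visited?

In-order visits the left subtree, then the node, then the right subtree.
At C: go left to A.
  At A: go left to T.
    At T: no left child.
    Visit T.
    At T: go right to K.
      At K: no left child.
      Visit K.
      At K: go right to Z.
        At Z: no left child.
        Visit Z.
        At Z: go right to Y.
          Y is a leaf — visit Y.
  Visit A.
  At A: go right to V.
    At V: go left to P.
      P is a leaf — visit P.
    Visit V.
    At V: no right child.
Visit C.
At C: go right to G.
  At G: go left to F.
    At F: go left to E.
      E is a leaf — visit E.
    Visit F.
    At F: no right child.
  Visit G.
  At G: no right child.
Full in-order sequence: T, K, Z, Y, A, P, V, C, E, F, G.

C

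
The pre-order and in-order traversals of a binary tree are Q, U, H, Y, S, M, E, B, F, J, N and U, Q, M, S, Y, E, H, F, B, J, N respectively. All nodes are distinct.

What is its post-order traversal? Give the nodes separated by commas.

The first element of pre-order is the root; it splits in-order into left and right subtrees.
Root Q: left subtree has 1 node {U}, right has 9 {M, S, Y, E, H, F, B, J, N}.
  Root H: left subtree has 4 nodes {M, S, Y, E}, right has 4 {F, B, J, N}.
    Root Y: left subtree has 2 nodes {M, S}, right has 1 {E}.
      Root S: left subtree has 1 node {M}, right has 0 { }.
    Root B: left subtree has 1 node {F}, right has 2 {J, N}.
      Root J: left subtree has 0 nodes { }, right has 1 {N}.

U, M, S, E, Y, F, N, J, B, H, Q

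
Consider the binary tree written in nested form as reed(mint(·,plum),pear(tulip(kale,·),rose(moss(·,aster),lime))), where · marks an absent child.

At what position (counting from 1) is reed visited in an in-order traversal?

In-order visits the left subtree, then the node, then the right subtree.
At reed: go left to mint.
  At mint: no left child.
  Visit mint.
  At mint: go right to plum.
    plum is a leaf — visit plum.
Visit reed.
At reed: go right to pear.
  At pear: go left to tulip.
    At tulip: go left to kale.
      kale is a leaf — visit kale.
    Visit tulip.
    At tulip: no right child.
  Visit pear.
  At pear: go right to rose.
    At rose: go left to moss.
      At moss: no left child.
      Visit moss.
      At moss: go right to aster.
        aster is a leaf — visit aster.
    Visit rose.
    At rose: go right to lime.
      lime is a leaf — visit lime.
Full in-order sequence: mint, plum, reed, kale, tulip, pear, moss, aster, rose, lime.

3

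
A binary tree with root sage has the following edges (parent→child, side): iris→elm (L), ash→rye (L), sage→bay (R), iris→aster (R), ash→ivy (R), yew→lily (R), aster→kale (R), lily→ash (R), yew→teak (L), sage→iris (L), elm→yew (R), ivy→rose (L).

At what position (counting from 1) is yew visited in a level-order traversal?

6

Level-order visits nodes level by level from the root, left to right within each level.
Level 0: sage
Level 1: iris, bay
Level 2: elm, aster
Level 3: yew, kale
Level 4: teak, lily
Level 5: ash
Level 6: rye, ivy
Level 7: rose
Full level-order sequence: sage, iris, bay, elm, aster, yew, kale, teak, lily, ash, rye, ivy, rose.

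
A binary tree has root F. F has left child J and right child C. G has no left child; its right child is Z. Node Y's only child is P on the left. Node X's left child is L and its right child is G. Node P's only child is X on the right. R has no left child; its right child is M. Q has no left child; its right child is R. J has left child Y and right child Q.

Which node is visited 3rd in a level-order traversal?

Level-order visits nodes level by level from the root, left to right within each level.
Level 0: F
Level 1: J, C
Level 2: Y, Q
Level 3: P, R
Level 4: X, M
Level 5: L, G
Level 6: Z
Full level-order sequence: F, J, C, Y, Q, P, R, X, M, L, G, Z.

C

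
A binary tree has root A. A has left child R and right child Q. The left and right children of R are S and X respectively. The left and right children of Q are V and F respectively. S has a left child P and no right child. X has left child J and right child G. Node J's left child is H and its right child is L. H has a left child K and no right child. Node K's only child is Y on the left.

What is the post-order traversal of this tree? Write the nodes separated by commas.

P, S, Y, K, H, L, J, G, X, R, V, F, Q, A

Post-order visits the left subtree, then the right subtree, then the node.
At A: go left to R.
  At R: go left to S.
    At S: go left to P.
      P is a leaf — visit P.
    At S: no right child.
    Visit S.
  At R: go right to X.
    At X: go left to J.
      At J: go left to H.
        At H: go left to K.
          At K: go left to Y.
            Y is a leaf — visit Y.
          At K: no right child.
          Visit K.
        At H: no right child.
        Visit H.
      At J: go right to L.
        L is a leaf — visit L.
      Visit J.
    At X: go right to G.
      G is a leaf — visit G.
    Visit X.
  Visit R.
At A: go right to Q.
  At Q: go left to V.
    V is a leaf — visit V.
  At Q: go right to F.
    F is a leaf — visit F.
  Visit Q.
Visit A.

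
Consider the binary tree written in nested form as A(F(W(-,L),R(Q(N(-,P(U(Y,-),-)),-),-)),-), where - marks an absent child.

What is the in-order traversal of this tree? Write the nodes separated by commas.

In-order visits the left subtree, then the node, then the right subtree.
At A: go left to F.
  At F: go left to W.
    At W: no left child.
    Visit W.
    At W: go right to L.
      L is a leaf — visit L.
  Visit F.
  At F: go right to R.
    At R: go left to Q.
      At Q: go left to N.
        At N: no left child.
        Visit N.
        At N: go right to P.
          At P: go left to U.
            At U: go left to Y.
              Y is a leaf — visit Y.
            Visit U.
            At U: no right child.
          Visit P.
          At P: no right child.
      Visit Q.
      At Q: no right child.
    Visit R.
    At R: no right child.
Visit A.
At A: no right child.

W, L, F, N, Y, U, P, Q, R, A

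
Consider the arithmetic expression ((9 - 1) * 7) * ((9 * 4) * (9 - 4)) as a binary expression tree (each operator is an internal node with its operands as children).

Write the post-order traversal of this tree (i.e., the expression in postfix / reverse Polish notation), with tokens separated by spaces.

9 1 - 7 * 9 4 * 9 4 - * *

Post-order on an expression tree gives postfix notation: for each operator, emit left operand, right operand, then the operator.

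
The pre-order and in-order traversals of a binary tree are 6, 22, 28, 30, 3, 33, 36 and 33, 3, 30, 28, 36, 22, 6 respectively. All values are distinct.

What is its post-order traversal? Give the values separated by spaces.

The first element of pre-order is the root; it splits in-order into left and right subtrees.
Root 6: left subtree has 6 nodes {33, 3, 30, 28, 36, 22}, right has 0 { }.
  Root 22: left subtree has 5 nodes {33, 3, 30, 28, 36}, right has 0 { }.
    Root 28: left subtree has 3 nodes {33, 3, 30}, right has 1 {36}.
      Root 30: left subtree has 2 nodes {33, 3}, right has 0 { }.
        Root 3: left subtree has 1 node {33}, right has 0 { }.

33 3 30 36 28 22 6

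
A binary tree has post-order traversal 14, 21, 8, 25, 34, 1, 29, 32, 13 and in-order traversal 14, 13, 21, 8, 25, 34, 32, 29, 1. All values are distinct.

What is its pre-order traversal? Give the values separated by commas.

The last element of post-order is the root; it splits in-order into left and right subtrees.
Root 13: left subtree has 1 node {14}, right has 7 {21, 8, 25, 34, 32, 29, 1}.
  Root 32: left subtree has 4 nodes {21, 8, 25, 34}, right has 2 {29, 1}.
    Root 34: left subtree has 3 nodes {21, 8, 25}, right has 0 { }.
      Root 25: left subtree has 2 nodes {21, 8}, right has 0 { }.
        Root 8: left subtree has 1 node {21}, right has 0 { }.
    Root 29: left subtree has 0 nodes { }, right has 1 {1}.

13, 14, 32, 34, 25, 8, 21, 29, 1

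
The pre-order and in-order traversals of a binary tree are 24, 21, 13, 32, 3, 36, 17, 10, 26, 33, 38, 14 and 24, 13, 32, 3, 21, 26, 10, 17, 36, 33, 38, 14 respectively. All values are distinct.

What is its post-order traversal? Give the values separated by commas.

The first element of pre-order is the root; it splits in-order into left and right subtrees.
Root 24: left subtree has 0 nodes { }, right has 11 {13, 32, 3, 21, 26, 10, 17, 36, 33, 38, 14}.
  Root 21: left subtree has 3 nodes {13, 32, 3}, right has 7 {26, 10, 17, 36, 33, 38, 14}.
    Root 13: left subtree has 0 nodes { }, right has 2 {32, 3}.
      Root 32: left subtree has 0 nodes { }, right has 1 {3}.
    Root 36: left subtree has 3 nodes {26, 10, 17}, right has 3 {33, 38, 14}.
      Root 17: left subtree has 2 nodes {26, 10}, right has 0 { }.
        Root 10: left subtree has 1 node {26}, right has 0 { }.
      Root 33: left subtree has 0 nodes { }, right has 2 {38, 14}.
        Root 38: left subtree has 0 nodes { }, right has 1 {14}.

3, 32, 13, 26, 10, 17, 14, 38, 33, 36, 21, 24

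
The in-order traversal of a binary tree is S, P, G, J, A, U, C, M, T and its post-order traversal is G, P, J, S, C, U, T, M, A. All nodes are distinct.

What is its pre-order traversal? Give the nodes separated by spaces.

A S J P G M U C T

The last element of post-order is the root; it splits in-order into left and right subtrees.
Root A: left subtree has 4 nodes {S, P, G, J}, right has 4 {U, C, M, T}.
  Root S: left subtree has 0 nodes { }, right has 3 {P, G, J}.
    Root J: left subtree has 2 nodes {P, G}, right has 0 { }.
      Root P: left subtree has 0 nodes { }, right has 1 {G}.
  Root M: left subtree has 2 nodes {U, C}, right has 1 {T}.
    Root U: left subtree has 0 nodes { }, right has 1 {C}.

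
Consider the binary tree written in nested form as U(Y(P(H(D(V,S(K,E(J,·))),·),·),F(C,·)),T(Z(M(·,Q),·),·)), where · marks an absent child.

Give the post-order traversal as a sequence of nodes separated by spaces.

V K J E S D H P C F Y Q M Z T U

Post-order visits the left subtree, then the right subtree, then the node.
At U: go left to Y.
  At Y: go left to P.
    At P: go left to H.
      At H: go left to D.
        At D: go left to V.
          V is a leaf — visit V.
        At D: go right to S.
          At S: go left to K.
            K is a leaf — visit K.
          At S: go right to E.
            At E: go left to J.
              J is a leaf — visit J.
            At E: no right child.
            Visit E.
          Visit S.
        Visit D.
      At H: no right child.
      Visit H.
    At P: no right child.
    Visit P.
  At Y: go right to F.
    At F: go left to C.
      C is a leaf — visit C.
    At F: no right child.
    Visit F.
  Visit Y.
At U: go right to T.
  At T: go left to Z.
    At Z: go left to M.
      At M: no left child.
      At M: go right to Q.
        Q is a leaf — visit Q.
      Visit M.
    At Z: no right child.
    Visit Z.
  At T: no right child.
  Visit T.
Visit U.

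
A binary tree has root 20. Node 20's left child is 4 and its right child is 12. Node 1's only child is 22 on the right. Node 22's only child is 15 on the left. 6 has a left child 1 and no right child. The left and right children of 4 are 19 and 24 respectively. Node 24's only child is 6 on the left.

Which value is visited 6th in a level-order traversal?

6

Level-order visits nodes level by level from the root, left to right within each level.
Level 0: 20
Level 1: 4, 12
Level 2: 19, 24
Level 3: 6
Level 4: 1
Level 5: 22
Level 6: 15
Full level-order sequence: 20, 4, 12, 19, 24, 6, 1, 22, 15.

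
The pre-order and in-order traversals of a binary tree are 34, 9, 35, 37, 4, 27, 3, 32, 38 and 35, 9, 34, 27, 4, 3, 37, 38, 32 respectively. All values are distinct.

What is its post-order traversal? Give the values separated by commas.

The first element of pre-order is the root; it splits in-order into left and right subtrees.
Root 34: left subtree has 2 nodes {35, 9}, right has 6 {27, 4, 3, 37, 38, 32}.
  Root 9: left subtree has 1 node {35}, right has 0 { }.
  Root 37: left subtree has 3 nodes {27, 4, 3}, right has 2 {38, 32}.
    Root 4: left subtree has 1 node {27}, right has 1 {3}.
    Root 32: left subtree has 1 node {38}, right has 0 { }.

35, 9, 27, 3, 4, 38, 32, 37, 34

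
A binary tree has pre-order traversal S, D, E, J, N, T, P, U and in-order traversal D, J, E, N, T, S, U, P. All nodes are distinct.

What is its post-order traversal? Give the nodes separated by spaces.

The first element of pre-order is the root; it splits in-order into left and right subtrees.
Root S: left subtree has 5 nodes {D, J, E, N, T}, right has 2 {U, P}.
  Root D: left subtree has 0 nodes { }, right has 4 {J, E, N, T}.
    Root E: left subtree has 1 node {J}, right has 2 {N, T}.
      Root N: left subtree has 0 nodes { }, right has 1 {T}.
  Root P: left subtree has 1 node {U}, right has 0 { }.

J T N E D U P S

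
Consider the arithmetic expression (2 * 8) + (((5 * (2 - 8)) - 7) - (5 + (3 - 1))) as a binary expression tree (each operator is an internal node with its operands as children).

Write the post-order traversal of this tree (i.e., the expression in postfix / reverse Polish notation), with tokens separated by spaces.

Post-order on an expression tree gives postfix notation: for each operator, emit left operand, right operand, then the operator.

2 8 * 5 2 8 - * 7 - 5 3 1 - + - +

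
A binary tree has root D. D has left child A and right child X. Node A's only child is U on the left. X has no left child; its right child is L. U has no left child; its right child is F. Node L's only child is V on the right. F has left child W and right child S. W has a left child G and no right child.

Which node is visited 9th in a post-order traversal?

X

Post-order visits the left subtree, then the right subtree, then the node.
At D: go left to A.
  At A: go left to U.
    At U: no left child.
    At U: go right to F.
      At F: go left to W.
        At W: go left to G.
          G is a leaf — visit G.
        At W: no right child.
        Visit W.
      At F: go right to S.
        S is a leaf — visit S.
      Visit F.
    Visit U.
  At A: no right child.
  Visit A.
At D: go right to X.
  At X: no left child.
  At X: go right to L.
    At L: no left child.
    At L: go right to V.
      V is a leaf — visit V.
    Visit L.
  Visit X.
Visit D.
Full post-order sequence: G, W, S, F, U, A, V, L, X, D.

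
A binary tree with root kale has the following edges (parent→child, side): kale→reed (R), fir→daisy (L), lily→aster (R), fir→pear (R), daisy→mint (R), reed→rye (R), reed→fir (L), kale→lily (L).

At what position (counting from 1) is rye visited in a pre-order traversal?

Pre-order visits the node, then its left subtree, then its right subtree.
Visit kale.
At kale: go left to lily.
  Visit lily.
  At lily: no left child.
  At lily: go right to aster.
    aster is a leaf — visit aster.
At kale: go right to reed.
  Visit reed.
  At reed: go left to fir.
    Visit fir.
    At fir: go left to daisy.
      Visit daisy.
      At daisy: no left child.
      At daisy: go right to mint.
        mint is a leaf — visit mint.
    At fir: go right to pear.
      pear is a leaf — visit pear.
  At reed: go right to rye.
    rye is a leaf — visit rye.
Full pre-order sequence: kale, lily, aster, reed, fir, daisy, mint, pear, rye.

9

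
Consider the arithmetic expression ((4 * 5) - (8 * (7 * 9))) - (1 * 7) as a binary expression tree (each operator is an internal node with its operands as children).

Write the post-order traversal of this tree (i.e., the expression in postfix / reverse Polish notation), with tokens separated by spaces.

4 5 * 8 7 9 * * - 1 7 * -

Post-order on an expression tree gives postfix notation: for each operator, emit left operand, right operand, then the operator.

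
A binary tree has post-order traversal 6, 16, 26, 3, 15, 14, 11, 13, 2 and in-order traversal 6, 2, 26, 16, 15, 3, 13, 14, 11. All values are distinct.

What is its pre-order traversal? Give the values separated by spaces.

The last element of post-order is the root; it splits in-order into left and right subtrees.
Root 2: left subtree has 1 node {6}, right has 7 {26, 16, 15, 3, 13, 14, 11}.
  Root 13: left subtree has 4 nodes {26, 16, 15, 3}, right has 2 {14, 11}.
    Root 15: left subtree has 2 nodes {26, 16}, right has 1 {3}.
      Root 26: left subtree has 0 nodes { }, right has 1 {16}.
    Root 11: left subtree has 1 node {14}, right has 0 { }.

2 6 13 15 26 16 3 11 14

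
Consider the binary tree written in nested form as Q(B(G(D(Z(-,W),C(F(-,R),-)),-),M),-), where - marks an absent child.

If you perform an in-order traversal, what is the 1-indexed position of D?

In-order visits the left subtree, then the node, then the right subtree.
At Q: go left to B.
  At B: go left to G.
    At G: go left to D.
      At D: go left to Z.
        At Z: no left child.
        Visit Z.
        At Z: go right to W.
          W is a leaf — visit W.
      Visit D.
      At D: go right to C.
        At C: go left to F.
          At F: no left child.
          Visit F.
          At F: go right to R.
            R is a leaf — visit R.
        Visit C.
        At C: no right child.
    Visit G.
    At G: no right child.
  Visit B.
  At B: go right to M.
    M is a leaf — visit M.
Visit Q.
At Q: no right child.
Full in-order sequence: Z, W, D, F, R, C, G, B, M, Q.

3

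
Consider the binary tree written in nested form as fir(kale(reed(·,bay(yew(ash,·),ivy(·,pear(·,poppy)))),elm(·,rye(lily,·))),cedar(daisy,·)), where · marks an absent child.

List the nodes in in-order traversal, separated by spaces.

In-order visits the left subtree, then the node, then the right subtree.
At fir: go left to kale.
  At kale: go left to reed.
    At reed: no left child.
    Visit reed.
    At reed: go right to bay.
      At bay: go left to yew.
        At yew: go left to ash.
          ash is a leaf — visit ash.
        Visit yew.
        At yew: no right child.
      Visit bay.
      At bay: go right to ivy.
        At ivy: no left child.
        Visit ivy.
        At ivy: go right to pear.
          At pear: no left child.
          Visit pear.
          At pear: go right to poppy.
            poppy is a leaf — visit poppy.
  Visit kale.
  At kale: go right to elm.
    At elm: no left child.
    Visit elm.
    At elm: go right to rye.
      At rye: go left to lily.
        lily is a leaf — visit lily.
      Visit rye.
      At rye: no right child.
Visit fir.
At fir: go right to cedar.
  At cedar: go left to daisy.
    daisy is a leaf — visit daisy.
  Visit cedar.
  At cedar: no right child.

reed ash yew bay ivy pear poppy kale elm lily rye fir daisy cedar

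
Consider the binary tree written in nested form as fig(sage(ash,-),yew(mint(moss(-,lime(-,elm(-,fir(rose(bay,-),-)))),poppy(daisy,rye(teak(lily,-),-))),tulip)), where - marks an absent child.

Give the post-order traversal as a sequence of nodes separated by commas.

ash, sage, bay, rose, fir, elm, lime, moss, daisy, lily, teak, rye, poppy, mint, tulip, yew, fig

Post-order visits the left subtree, then the right subtree, then the node.
At fig: go left to sage.
  At sage: go left to ash.
    ash is a leaf — visit ash.
  At sage: no right child.
  Visit sage.
At fig: go right to yew.
  At yew: go left to mint.
    At mint: go left to moss.
      At moss: no left child.
      At moss: go right to lime.
        At lime: no left child.
        At lime: go right to elm.
          At elm: no left child.
          At elm: go right to fir.
            At fir: go left to rose.
              At rose: go left to bay.
                bay is a leaf — visit bay.
              At rose: no right child.
              Visit rose.
            At fir: no right child.
            Visit fir.
          Visit elm.
        Visit lime.
      Visit moss.
    At mint: go right to poppy.
      At poppy: go left to daisy.
        daisy is a leaf — visit daisy.
      At poppy: go right to rye.
        At rye: go left to teak.
          At teak: go left to lily.
            lily is a leaf — visit lily.
          At teak: no right child.
          Visit teak.
        At rye: no right child.
        Visit rye.
      Visit poppy.
    Visit mint.
  At yew: go right to tulip.
    tulip is a leaf — visit tulip.
  Visit yew.
Visit fig.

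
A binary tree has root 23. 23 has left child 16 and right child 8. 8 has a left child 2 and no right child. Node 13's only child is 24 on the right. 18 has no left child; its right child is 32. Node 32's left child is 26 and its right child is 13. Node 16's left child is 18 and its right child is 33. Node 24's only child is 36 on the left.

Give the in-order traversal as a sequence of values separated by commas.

18, 26, 32, 13, 36, 24, 16, 33, 23, 2, 8

In-order visits the left subtree, then the node, then the right subtree.
At 23: go left to 16.
  At 16: go left to 18.
    At 18: no left child.
    Visit 18.
    At 18: go right to 32.
      At 32: go left to 26.
        26 is a leaf — visit 26.
      Visit 32.
      At 32: go right to 13.
        At 13: no left child.
        Visit 13.
        At 13: go right to 24.
          At 24: go left to 36.
            36 is a leaf — visit 36.
          Visit 24.
          At 24: no right child.
  Visit 16.
  At 16: go right to 33.
    33 is a leaf — visit 33.
Visit 23.
At 23: go right to 8.
  At 8: go left to 2.
    2 is a leaf — visit 2.
  Visit 8.
  At 8: no right child.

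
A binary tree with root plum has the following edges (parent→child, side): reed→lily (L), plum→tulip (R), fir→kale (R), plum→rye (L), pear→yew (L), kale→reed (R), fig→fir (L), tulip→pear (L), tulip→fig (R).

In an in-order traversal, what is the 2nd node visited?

plum

In-order visits the left subtree, then the node, then the right subtree.
At plum: go left to rye.
  rye is a leaf — visit rye.
Visit plum.
At plum: go right to tulip.
  At tulip: go left to pear.
    At pear: go left to yew.
      yew is a leaf — visit yew.
    Visit pear.
    At pear: no right child.
  Visit tulip.
  At tulip: go right to fig.
    At fig: go left to fir.
      At fir: no left child.
      Visit fir.
      At fir: go right to kale.
        At kale: no left child.
        Visit kale.
        At kale: go right to reed.
          At reed: go left to lily.
            lily is a leaf — visit lily.
          Visit reed.
          At reed: no right child.
    Visit fig.
    At fig: no right child.
Full in-order sequence: rye, plum, yew, pear, tulip, fir, kale, lily, reed, fig.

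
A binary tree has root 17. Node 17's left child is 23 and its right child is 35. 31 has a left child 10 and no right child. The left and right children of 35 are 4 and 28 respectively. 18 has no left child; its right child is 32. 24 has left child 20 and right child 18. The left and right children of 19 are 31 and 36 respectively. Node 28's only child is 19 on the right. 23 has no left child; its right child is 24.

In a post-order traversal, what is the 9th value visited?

36

Post-order visits the left subtree, then the right subtree, then the node.
At 17: go left to 23.
  At 23: no left child.
  At 23: go right to 24.
    At 24: go left to 20.
      20 is a leaf — visit 20.
    At 24: go right to 18.
      At 18: no left child.
      At 18: go right to 32.
        32 is a leaf — visit 32.
      Visit 18.
    Visit 24.
  Visit 23.
At 17: go right to 35.
  At 35: go left to 4.
    4 is a leaf — visit 4.
  At 35: go right to 28.
    At 28: no left child.
    At 28: go right to 19.
      At 19: go left to 31.
        At 31: go left to 10.
          10 is a leaf — visit 10.
        At 31: no right child.
        Visit 31.
      At 19: go right to 36.
        36 is a leaf — visit 36.
      Visit 19.
    Visit 28.
  Visit 35.
Visit 17.
Full post-order sequence: 20, 32, 18, 24, 23, 4, 10, 31, 36, 19, 28, 35, 17.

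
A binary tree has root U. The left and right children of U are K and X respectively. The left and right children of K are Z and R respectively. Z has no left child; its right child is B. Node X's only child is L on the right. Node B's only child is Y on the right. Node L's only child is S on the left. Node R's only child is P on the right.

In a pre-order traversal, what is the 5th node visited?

Pre-order visits the node, then its left subtree, then its right subtree.
Visit U.
At U: go left to K.
  Visit K.
  At K: go left to Z.
    Visit Z.
    At Z: no left child.
    At Z: go right to B.
      Visit B.
      At B: no left child.
      At B: go right to Y.
        Y is a leaf — visit Y.
  At K: go right to R.
    Visit R.
    At R: no left child.
    At R: go right to P.
      P is a leaf — visit P.
At U: go right to X.
  Visit X.
  At X: no left child.
  At X: go right to L.
    Visit L.
    At L: go left to S.
      S is a leaf — visit S.
    At L: no right child.
Full pre-order sequence: U, K, Z, B, Y, R, P, X, L, S.

Y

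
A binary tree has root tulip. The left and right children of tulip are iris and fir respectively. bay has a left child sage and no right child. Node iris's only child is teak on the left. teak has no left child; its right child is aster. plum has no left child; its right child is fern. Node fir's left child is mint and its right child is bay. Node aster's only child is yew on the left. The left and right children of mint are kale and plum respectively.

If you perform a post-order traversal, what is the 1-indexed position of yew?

1

Post-order visits the left subtree, then the right subtree, then the node.
At tulip: go left to iris.
  At iris: go left to teak.
    At teak: no left child.
    At teak: go right to aster.
      At aster: go left to yew.
        yew is a leaf — visit yew.
      At aster: no right child.
      Visit aster.
    Visit teak.
  At iris: no right child.
  Visit iris.
At tulip: go right to fir.
  At fir: go left to mint.
    At mint: go left to kale.
      kale is a leaf — visit kale.
    At mint: go right to plum.
      At plum: no left child.
      At plum: go right to fern.
        fern is a leaf — visit fern.
      Visit plum.
    Visit mint.
  At fir: go right to bay.
    At bay: go left to sage.
      sage is a leaf — visit sage.
    At bay: no right child.
    Visit bay.
  Visit fir.
Visit tulip.
Full post-order sequence: yew, aster, teak, iris, kale, fern, plum, mint, sage, bay, fir, tulip.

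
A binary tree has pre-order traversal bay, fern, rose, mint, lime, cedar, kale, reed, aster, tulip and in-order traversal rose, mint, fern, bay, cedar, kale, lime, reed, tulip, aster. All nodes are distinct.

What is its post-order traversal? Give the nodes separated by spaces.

mint rose fern kale cedar tulip aster reed lime bay

The first element of pre-order is the root; it splits in-order into left and right subtrees.
Root bay: left subtree has 3 nodes {rose, mint, fern}, right has 6 {cedar, kale, lime, reed, tulip, aster}.
  Root fern: left subtree has 2 nodes {rose, mint}, right has 0 { }.
    Root rose: left subtree has 0 nodes { }, right has 1 {mint}.
  Root lime: left subtree has 2 nodes {cedar, kale}, right has 3 {reed, tulip, aster}.
    Root cedar: left subtree has 0 nodes { }, right has 1 {kale}.
    Root reed: left subtree has 0 nodes { }, right has 2 {tulip, aster}.
      Root aster: left subtree has 1 node {tulip}, right has 0 { }.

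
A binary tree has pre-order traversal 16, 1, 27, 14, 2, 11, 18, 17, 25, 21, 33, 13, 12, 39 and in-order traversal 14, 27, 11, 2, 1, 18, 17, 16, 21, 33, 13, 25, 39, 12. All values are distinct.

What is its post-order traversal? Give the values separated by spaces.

The first element of pre-order is the root; it splits in-order into left and right subtrees.
Root 16: left subtree has 7 nodes {14, 27, 11, 2, 1, 18, 17}, right has 6 {21, 33, 13, 25, 39, 12}.
  Root 1: left subtree has 4 nodes {14, 27, 11, 2}, right has 2 {18, 17}.
    Root 27: left subtree has 1 node {14}, right has 2 {11, 2}.
      Root 2: left subtree has 1 node {11}, right has 0 { }.
    Root 18: left subtree has 0 nodes { }, right has 1 {17}.
  Root 25: left subtree has 3 nodes {21, 33, 13}, right has 2 {39, 12}.
    Root 21: left subtree has 0 nodes { }, right has 2 {33, 13}.
      Root 33: left subtree has 0 nodes { }, right has 1 {13}.
    Root 12: left subtree has 1 node {39}, right has 0 { }.

14 11 2 27 17 18 1 13 33 21 39 12 25 16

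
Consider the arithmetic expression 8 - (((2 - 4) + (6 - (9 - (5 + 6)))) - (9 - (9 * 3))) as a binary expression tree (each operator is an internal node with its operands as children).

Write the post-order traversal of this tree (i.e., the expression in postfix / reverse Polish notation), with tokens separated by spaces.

8 2 4 - 6 9 5 6 + - - + 9 9 3 * - - -

Post-order on an expression tree gives postfix notation: for each operator, emit left operand, right operand, then the operator.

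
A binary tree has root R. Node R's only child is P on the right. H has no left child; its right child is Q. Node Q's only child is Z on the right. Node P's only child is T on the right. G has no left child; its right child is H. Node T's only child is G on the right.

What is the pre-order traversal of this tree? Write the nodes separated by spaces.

R P T G H Q Z

Pre-order visits the node, then its left subtree, then its right subtree.
Visit R.
At R: no left child.
At R: go right to P.
  Visit P.
  At P: no left child.
  At P: go right to T.
    Visit T.
    At T: no left child.
    At T: go right to G.
      Visit G.
      At G: no left child.
      At G: go right to H.
        Visit H.
        At H: no left child.
        At H: go right to Q.
          Visit Q.
          At Q: no left child.
          At Q: go right to Z.
            Z is a leaf — visit Z.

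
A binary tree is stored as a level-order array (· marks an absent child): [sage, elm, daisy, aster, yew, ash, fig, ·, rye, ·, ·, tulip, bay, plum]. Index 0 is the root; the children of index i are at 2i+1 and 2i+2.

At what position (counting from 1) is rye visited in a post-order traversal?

1

Post-order visits the left subtree, then the right subtree, then the node.
At sage: go left to elm.
  At elm: go left to aster.
    At aster: no left child.
    At aster: go right to rye.
      rye is a leaf — visit rye.
    Visit aster.
  At elm: go right to yew.
    yew is a leaf — visit yew.
  Visit elm.
At sage: go right to daisy.
  At daisy: go left to ash.
    At ash: go left to tulip.
      tulip is a leaf — visit tulip.
    At ash: go right to bay.
      bay is a leaf — visit bay.
    Visit ash.
  At daisy: go right to fig.
    At fig: go left to plum.
      plum is a leaf — visit plum.
    At fig: no right child.
    Visit fig.
  Visit daisy.
Visit sage.
Full post-order sequence: rye, aster, yew, elm, tulip, bay, ash, plum, fig, daisy, sage.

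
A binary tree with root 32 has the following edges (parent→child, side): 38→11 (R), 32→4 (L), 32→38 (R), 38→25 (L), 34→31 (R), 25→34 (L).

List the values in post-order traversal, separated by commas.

Post-order visits the left subtree, then the right subtree, then the node.
At 32: go left to 4.
  4 is a leaf — visit 4.
At 32: go right to 38.
  At 38: go left to 25.
    At 25: go left to 34.
      At 34: no left child.
      At 34: go right to 31.
        31 is a leaf — visit 31.
      Visit 34.
    At 25: no right child.
    Visit 25.
  At 38: go right to 11.
    11 is a leaf — visit 11.
  Visit 38.
Visit 32.

4, 31, 34, 25, 11, 38, 32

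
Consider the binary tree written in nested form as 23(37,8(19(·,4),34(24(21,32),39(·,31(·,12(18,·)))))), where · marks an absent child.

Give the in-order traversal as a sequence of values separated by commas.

In-order visits the left subtree, then the node, then the right subtree.
At 23: go left to 37.
  37 is a leaf — visit 37.
Visit 23.
At 23: go right to 8.
  At 8: go left to 19.
    At 19: no left child.
    Visit 19.
    At 19: go right to 4.
      4 is a leaf — visit 4.
  Visit 8.
  At 8: go right to 34.
    At 34: go left to 24.
      At 24: go left to 21.
        21 is a leaf — visit 21.
      Visit 24.
      At 24: go right to 32.
        32 is a leaf — visit 32.
    Visit 34.
    At 34: go right to 39.
      At 39: no left child.
      Visit 39.
      At 39: go right to 31.
        At 31: no left child.
        Visit 31.
        At 31: go right to 12.
          At 12: go left to 18.
            18 is a leaf — visit 18.
          Visit 12.
          At 12: no right child.

37, 23, 19, 4, 8, 21, 24, 32, 34, 39, 31, 18, 12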